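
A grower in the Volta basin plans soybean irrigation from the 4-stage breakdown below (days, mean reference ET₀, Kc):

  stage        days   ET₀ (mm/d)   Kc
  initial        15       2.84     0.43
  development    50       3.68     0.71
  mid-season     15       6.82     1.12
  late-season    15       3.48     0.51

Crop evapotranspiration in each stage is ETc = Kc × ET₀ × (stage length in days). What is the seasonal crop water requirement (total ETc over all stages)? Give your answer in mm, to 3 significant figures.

initial: 0.43 × 2.84 × 15 = 18.32 mm
development: 0.71 × 3.68 × 50 = 130.64 mm
mid-season: 1.12 × 6.82 × 15 = 114.58 mm
late-season: 0.51 × 3.48 × 15 = 26.62 mm
Seasonal total = 290.16 mm

290 mm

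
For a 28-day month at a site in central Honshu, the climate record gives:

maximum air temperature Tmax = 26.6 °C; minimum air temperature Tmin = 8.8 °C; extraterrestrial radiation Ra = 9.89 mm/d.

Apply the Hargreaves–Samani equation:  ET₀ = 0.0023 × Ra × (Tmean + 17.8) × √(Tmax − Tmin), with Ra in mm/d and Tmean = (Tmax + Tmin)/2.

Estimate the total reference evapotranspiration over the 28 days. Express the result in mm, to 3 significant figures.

95.4 mm

Tmean = (26.6 + 8.8)/2 = 17.70 °C
ET₀ = 0.0023 × 9.89 × (17.70 + 17.8) × √17.8 = 0.0023 × 9.89 × 35.50 × 4.2190 = 3.4069 mm/d
Over 28 days: 3.4069 × 28 = 95.393 mm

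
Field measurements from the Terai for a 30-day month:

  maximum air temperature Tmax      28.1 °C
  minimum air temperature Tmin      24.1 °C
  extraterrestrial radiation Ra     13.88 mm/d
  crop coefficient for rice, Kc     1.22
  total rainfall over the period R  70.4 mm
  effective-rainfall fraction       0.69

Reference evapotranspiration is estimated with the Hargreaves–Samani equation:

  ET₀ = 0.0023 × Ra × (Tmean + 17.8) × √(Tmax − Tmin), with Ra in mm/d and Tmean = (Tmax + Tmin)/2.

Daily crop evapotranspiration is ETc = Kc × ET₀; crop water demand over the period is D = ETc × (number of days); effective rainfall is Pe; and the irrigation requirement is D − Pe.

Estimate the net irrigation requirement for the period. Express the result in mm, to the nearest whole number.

54 mm

Tmean = (28.1 + 24.1)/2 = 26.10 °C
ET₀ = 0.0023 × 13.88 × (26.10 + 17.8) × √4.0 = 0.0023 × 13.88 × 43.90 × 2.0000 = 2.8029 mm/d
ETc = Kc × ET₀ = 1.22 × 2.8029 = 3.4195 mm/d
Crop demand D = ETc × 30 d = 3.4195 × 30 = 102.585 mm
Pe = 0.69 × 70.4 = 48.576 mm
D − Pe = 102.585 − 48.576 = 54.009 mm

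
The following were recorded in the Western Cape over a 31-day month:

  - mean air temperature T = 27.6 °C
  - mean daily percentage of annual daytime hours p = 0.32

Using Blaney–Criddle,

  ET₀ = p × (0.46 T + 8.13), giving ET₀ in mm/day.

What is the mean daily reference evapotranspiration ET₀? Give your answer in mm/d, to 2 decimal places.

ET₀ = 0.32 × (0.46 × 27.6 + 8.13) = 0.32 × 20.826 = 6.6643 mm/d

6.66 mm/d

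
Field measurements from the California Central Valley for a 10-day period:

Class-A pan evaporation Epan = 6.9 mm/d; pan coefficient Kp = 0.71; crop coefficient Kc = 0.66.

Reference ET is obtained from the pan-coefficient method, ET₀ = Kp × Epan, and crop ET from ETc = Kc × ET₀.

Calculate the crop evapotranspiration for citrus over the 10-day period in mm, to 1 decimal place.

ET₀ = 0.71 × 6.9 = 4.8990 mm/d
ETc = Kc × ET₀ = 0.66 × 4.8990 = 3.2333 mm/d
Over 10 days: 3.2333 × 10 = 32.333 mm

32.3 mm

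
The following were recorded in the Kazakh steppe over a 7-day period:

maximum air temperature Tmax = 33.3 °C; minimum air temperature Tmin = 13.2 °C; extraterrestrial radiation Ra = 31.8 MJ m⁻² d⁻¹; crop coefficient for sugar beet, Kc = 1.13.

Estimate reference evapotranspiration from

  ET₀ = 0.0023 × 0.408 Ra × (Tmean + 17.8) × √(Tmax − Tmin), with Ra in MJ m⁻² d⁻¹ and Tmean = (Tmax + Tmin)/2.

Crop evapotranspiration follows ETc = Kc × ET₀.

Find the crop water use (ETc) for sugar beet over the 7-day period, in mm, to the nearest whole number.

Tmean = (33.3 + 13.2)/2 = 23.25 °C
0.408 Ra = 0.408 × 31.8 = 12.9744 mm/d equivalent
ET₀ = 0.0023 × 12.9744 × (23.25 + 17.8) × √20.1 = 0.0023 × 12.9744 × 41.05 × 4.4833 = 5.4919 mm/d
ETc = Kc × ET₀ = 1.13 × 5.4919 = 6.2058 mm/d
Over 7 days: 6.2058 × 7 = 43.441 mm

43 mm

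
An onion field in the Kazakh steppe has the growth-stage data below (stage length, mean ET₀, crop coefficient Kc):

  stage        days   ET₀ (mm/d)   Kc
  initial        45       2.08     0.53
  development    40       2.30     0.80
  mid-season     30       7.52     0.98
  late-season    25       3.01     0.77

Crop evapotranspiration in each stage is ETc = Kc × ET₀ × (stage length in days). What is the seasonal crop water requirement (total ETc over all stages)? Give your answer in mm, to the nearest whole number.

402 mm

initial: 0.53 × 2.08 × 45 = 49.61 mm
development: 0.80 × 2.30 × 40 = 73.60 mm
mid-season: 0.98 × 7.52 × 30 = 221.09 mm
late-season: 0.77 × 3.01 × 25 = 57.94 mm
Seasonal total = 402.24 mm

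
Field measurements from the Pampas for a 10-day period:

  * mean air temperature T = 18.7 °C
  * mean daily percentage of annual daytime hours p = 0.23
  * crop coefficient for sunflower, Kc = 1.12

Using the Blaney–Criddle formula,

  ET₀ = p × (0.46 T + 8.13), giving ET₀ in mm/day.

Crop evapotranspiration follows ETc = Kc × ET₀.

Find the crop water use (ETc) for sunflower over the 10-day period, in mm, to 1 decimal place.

ET₀ = 0.23 × (0.46 × 18.7 + 8.13) = 0.23 × 16.732 = 3.8484 mm/d
ETc = Kc × ET₀ = 1.12 × 3.8484 = 4.3102 mm/d
Over 10 days: 4.3102 × 10 = 43.102 mm

43.1 mm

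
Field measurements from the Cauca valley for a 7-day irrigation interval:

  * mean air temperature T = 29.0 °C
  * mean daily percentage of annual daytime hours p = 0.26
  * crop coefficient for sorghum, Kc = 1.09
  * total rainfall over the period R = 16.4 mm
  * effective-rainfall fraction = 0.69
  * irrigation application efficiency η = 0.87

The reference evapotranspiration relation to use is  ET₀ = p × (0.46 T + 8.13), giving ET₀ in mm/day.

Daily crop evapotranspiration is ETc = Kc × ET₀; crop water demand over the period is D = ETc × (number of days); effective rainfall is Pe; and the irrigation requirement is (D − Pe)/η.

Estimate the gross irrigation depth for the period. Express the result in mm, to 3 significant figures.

35.9 mm

ET₀ = 0.26 × (0.46 × 29.0 + 8.13) = 0.26 × 21.470 = 5.5822 mm/d
ETc = Kc × ET₀ = 1.09 × 5.5822 = 6.0846 mm/d
Crop demand D = ETc × 7 d = 6.0846 × 7 = 42.592 mm
Pe = 0.69 × 16.4 = 11.316 mm
D − Pe = 42.592 − 11.316 = 31.276 mm
Gross irrigation = 31.276 / 0.87 = 35.949 mm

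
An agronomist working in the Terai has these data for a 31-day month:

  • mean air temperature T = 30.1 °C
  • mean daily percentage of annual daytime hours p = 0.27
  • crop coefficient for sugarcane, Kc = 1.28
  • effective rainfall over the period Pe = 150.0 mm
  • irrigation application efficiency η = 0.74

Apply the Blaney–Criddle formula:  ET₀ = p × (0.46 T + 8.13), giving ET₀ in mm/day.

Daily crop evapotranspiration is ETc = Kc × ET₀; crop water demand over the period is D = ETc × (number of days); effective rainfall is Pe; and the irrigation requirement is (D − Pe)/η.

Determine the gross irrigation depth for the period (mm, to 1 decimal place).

ET₀ = 0.27 × (0.46 × 30.1 + 8.13) = 0.27 × 21.976 = 5.9335 mm/d
ETc = Kc × ET₀ = 1.28 × 5.9335 = 7.5949 mm/d
Crop demand D = ETc × 31 d = 7.5949 × 31 = 235.442 mm
D − Pe = 235.442 − 150.0 = 85.442 mm
Gross irrigation = 85.442 / 0.74 = 115.462 mm

115.5 mm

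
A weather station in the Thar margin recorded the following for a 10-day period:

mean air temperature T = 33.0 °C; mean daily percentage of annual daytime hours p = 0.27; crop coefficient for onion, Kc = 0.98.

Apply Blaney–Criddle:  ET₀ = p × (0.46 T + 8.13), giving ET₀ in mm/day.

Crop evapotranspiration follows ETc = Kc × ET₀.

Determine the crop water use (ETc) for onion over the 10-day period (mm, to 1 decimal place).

61.7 mm

ET₀ = 0.27 × (0.46 × 33.0 + 8.13) = 0.27 × 23.310 = 6.2937 mm/d
ETc = Kc × ET₀ = 0.98 × 6.2937 = 6.1678 mm/d
Over 10 days: 6.1678 × 10 = 61.678 mm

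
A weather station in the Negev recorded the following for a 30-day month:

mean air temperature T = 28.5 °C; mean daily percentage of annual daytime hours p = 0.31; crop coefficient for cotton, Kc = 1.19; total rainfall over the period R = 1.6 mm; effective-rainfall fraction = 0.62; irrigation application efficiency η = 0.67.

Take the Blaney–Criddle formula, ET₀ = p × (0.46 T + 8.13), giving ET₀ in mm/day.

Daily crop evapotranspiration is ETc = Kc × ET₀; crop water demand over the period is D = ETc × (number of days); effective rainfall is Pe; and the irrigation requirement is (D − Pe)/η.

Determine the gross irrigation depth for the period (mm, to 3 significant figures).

349 mm

ET₀ = 0.31 × (0.46 × 28.5 + 8.13) = 0.31 × 21.240 = 6.5844 mm/d
ETc = Kc × ET₀ = 1.19 × 6.5844 = 7.8354 mm/d
Crop demand D = ETc × 30 d = 7.8354 × 30 = 235.062 mm
Pe = 0.62 × 1.6 = 0.992 mm
D − Pe = 235.062 − 0.992 = 234.070 mm
Gross irrigation = 234.070 / 0.67 = 349.358 mm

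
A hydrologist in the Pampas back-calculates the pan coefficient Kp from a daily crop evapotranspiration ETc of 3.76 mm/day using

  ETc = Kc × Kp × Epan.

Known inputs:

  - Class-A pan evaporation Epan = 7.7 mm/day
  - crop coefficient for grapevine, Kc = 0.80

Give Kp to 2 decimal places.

0.61

ETc = Kc × Kp × Epan  ⇒  Kp = ETc / (Kc × Epan)
Kp = 3.76 / (0.80 × 7.7) = 3.76 / 6.160 = 0.6104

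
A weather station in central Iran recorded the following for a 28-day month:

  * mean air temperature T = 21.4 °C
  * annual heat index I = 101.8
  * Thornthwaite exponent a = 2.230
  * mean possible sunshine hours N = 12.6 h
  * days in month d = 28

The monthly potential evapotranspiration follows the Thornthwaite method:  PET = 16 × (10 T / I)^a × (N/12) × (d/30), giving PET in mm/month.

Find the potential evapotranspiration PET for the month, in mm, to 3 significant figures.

82.2 mm

10T/I = 10 × 21.4 / 101.8 = 2.1022
(10T/I)^a = 2.1022^2.230 = 5.2428
Uncorrected PET = 16 × 5.2428 = 83.885 mm
Correction = (N/12)(d/30) = (12.6/12)(28/30) = 0.9800
PET = 83.885 × 0.9800 = 82.207 mm/month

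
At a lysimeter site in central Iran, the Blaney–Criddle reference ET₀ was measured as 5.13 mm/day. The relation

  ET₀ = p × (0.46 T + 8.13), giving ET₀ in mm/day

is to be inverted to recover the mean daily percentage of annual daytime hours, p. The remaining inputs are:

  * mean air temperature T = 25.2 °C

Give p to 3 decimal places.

p = ET₀ / (0.46 T + 8.13) = 5.13 / (0.46 × 25.2 + 8.13) = 5.13 / 19.722 = 0.2601

0.260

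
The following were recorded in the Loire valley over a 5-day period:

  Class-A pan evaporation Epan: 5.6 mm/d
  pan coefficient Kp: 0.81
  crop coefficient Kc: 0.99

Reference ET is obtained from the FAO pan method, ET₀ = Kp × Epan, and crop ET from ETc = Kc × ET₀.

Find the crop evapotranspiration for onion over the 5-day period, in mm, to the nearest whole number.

22 mm

ET₀ = 0.81 × 5.6 = 4.5360 mm/d
ETc = Kc × ET₀ = 0.99 × 4.5360 = 4.4906 mm/d
Over 5 days: 4.4906 × 5 = 22.453 mm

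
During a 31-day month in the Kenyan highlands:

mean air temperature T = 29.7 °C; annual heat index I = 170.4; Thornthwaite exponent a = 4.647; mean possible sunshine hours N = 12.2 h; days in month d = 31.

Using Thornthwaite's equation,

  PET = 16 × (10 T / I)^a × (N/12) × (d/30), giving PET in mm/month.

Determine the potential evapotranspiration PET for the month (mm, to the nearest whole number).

222 mm

10T/I = 10 × 29.7 / 170.4 = 1.7430
(10T/I)^a = 1.7430^4.647 = 13.2224
Uncorrected PET = 16 × 13.2224 = 211.558 mm
Correction = (N/12)(d/30) = (12.2/12)(31/30) = 1.0506
PET = 211.558 × 1.0506 = 222.263 mm/month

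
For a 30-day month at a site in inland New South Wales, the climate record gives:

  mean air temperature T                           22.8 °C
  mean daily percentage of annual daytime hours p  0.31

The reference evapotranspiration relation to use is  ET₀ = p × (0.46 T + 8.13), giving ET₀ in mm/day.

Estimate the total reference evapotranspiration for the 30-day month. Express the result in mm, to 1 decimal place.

173.1 mm

ET₀ = 0.31 × (0.46 × 22.8 + 8.13) = 0.31 × 18.618 = 5.7716 mm/d
Monthly total = 5.7716 × 30 = 173.148 mm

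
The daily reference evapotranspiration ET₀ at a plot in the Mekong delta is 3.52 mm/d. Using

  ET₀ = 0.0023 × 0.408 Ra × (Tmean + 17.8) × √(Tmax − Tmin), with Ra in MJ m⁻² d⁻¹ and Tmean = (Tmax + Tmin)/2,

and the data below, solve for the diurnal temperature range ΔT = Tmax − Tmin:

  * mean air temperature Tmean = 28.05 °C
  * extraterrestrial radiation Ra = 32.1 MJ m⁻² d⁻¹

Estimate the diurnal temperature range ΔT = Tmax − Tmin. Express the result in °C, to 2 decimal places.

√ΔT = ET₀ / [0.0023 × 0.408 × Ra × (Tmean+17.8)] = 3.52 / (0.0023 × 13.0968 × 45.85) = 2.5487
ΔT = 2.5487² = 6.496 °C

6.50 °C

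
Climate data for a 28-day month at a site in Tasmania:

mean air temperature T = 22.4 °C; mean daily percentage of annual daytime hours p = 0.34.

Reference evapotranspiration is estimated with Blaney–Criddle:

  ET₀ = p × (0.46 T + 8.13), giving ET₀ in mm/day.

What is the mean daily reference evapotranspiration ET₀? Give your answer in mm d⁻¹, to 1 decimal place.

6.3 mm d⁻¹

ET₀ = 0.34 × (0.46 × 22.4 + 8.13) = 0.34 × 18.434 = 6.2676 mm/d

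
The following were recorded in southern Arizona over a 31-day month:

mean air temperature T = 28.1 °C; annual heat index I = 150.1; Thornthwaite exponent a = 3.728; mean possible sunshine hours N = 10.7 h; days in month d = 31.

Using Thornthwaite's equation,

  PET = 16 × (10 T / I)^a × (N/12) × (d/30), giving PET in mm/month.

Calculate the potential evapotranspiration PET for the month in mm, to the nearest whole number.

10T/I = 10 × 28.1 / 150.1 = 1.8721
(10T/I)^a = 1.8721^3.728 = 10.3572
Uncorrected PET = 16 × 10.3572 = 165.715 mm
Correction = (N/12)(d/30) = (10.7/12)(31/30) = 0.9214
PET = 165.715 × 0.9214 = 152.690 mm/month

153 mm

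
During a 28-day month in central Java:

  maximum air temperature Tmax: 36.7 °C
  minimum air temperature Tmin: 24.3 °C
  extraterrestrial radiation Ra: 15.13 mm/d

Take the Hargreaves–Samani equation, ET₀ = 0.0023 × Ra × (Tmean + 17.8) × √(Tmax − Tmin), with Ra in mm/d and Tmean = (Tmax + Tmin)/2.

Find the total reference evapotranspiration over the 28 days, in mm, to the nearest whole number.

166 mm

Tmean = (36.7 + 24.3)/2 = 30.50 °C
ET₀ = 0.0023 × 15.13 × (30.50 + 17.8) × √12.4 = 0.0023 × 15.13 × 48.30 × 3.5214 = 5.9187 mm/d
Over 28 days: 5.9187 × 28 = 165.724 mm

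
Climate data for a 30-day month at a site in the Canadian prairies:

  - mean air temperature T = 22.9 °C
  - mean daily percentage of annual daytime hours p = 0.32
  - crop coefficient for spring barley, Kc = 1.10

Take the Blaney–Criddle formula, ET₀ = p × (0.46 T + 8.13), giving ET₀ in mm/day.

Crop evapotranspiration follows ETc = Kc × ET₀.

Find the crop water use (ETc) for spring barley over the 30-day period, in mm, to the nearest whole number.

ET₀ = 0.32 × (0.46 × 22.9 + 8.13) = 0.32 × 18.664 = 5.9725 mm/d
ETc = Kc × ET₀ = 1.10 × 5.9725 = 6.5698 mm/d
Over 30 days: 6.5698 × 30 = 197.094 mm

197 mm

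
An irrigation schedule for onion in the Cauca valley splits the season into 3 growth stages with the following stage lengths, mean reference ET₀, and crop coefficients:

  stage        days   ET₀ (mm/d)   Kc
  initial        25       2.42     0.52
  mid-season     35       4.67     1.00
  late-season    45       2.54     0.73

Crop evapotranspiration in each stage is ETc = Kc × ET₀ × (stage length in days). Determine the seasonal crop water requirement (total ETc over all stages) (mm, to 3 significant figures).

278 mm

initial: 0.52 × 2.42 × 25 = 31.46 mm
mid-season: 1.00 × 4.67 × 35 = 163.45 mm
late-season: 0.73 × 2.54 × 45 = 83.44 mm
Seasonal total = 278.35 mm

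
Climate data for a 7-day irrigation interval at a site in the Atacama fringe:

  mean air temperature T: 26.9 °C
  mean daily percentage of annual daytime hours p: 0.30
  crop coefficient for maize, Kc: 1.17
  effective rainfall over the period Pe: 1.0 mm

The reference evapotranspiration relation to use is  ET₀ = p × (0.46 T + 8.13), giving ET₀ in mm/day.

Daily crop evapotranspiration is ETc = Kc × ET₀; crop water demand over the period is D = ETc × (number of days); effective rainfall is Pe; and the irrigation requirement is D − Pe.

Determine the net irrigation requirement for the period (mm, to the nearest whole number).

49 mm

ET₀ = 0.30 × (0.46 × 26.9 + 8.13) = 0.30 × 20.504 = 6.1512 mm/d
ETc = Kc × ET₀ = 1.17 × 6.1512 = 7.1969 mm/d
Crop demand D = ETc × 7 d = 7.1969 × 7 = 50.378 mm
D − Pe = 50.378 − 1.0 = 49.378 mm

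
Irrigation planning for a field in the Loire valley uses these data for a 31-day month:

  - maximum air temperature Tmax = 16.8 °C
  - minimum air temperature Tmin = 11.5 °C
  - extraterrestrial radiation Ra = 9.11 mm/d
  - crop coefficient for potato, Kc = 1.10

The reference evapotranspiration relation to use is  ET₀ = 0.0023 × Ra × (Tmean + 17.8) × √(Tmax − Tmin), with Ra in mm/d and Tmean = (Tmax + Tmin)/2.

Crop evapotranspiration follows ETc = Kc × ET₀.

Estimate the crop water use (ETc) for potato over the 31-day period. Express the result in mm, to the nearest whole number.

53 mm

Tmean = (16.8 + 11.5)/2 = 14.15 °C
ET₀ = 0.0023 × 9.11 × (14.15 + 17.8) × √5.3 = 0.0023 × 9.11 × 31.95 × 2.3022 = 1.5412 mm/d
ETc = Kc × ET₀ = 1.10 × 1.5412 = 1.6953 mm/d
Over 31 days: 1.6953 × 31 = 52.554 mm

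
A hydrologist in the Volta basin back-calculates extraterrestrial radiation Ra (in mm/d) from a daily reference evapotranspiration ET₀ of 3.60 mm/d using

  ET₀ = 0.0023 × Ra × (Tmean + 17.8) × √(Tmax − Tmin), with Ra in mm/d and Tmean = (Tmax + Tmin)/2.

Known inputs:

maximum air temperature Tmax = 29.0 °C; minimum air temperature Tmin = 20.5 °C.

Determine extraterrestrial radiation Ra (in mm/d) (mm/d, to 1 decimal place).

Tmean = 24.75 °C; √ΔT = 2.9155
Ra = ET₀ / [0.0023 × (Tmean+17.8) × √ΔT] = 3.60 / (0.0023 × 42.55 × 2.9155) = 12.617 mm/d

12.6 mm/d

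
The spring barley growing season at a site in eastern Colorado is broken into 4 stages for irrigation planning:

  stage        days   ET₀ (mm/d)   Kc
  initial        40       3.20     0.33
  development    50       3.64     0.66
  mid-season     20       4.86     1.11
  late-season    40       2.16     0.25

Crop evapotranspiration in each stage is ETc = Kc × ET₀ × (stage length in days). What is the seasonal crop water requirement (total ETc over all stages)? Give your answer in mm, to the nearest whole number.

initial: 0.33 × 3.20 × 40 = 42.24 mm
development: 0.66 × 3.64 × 50 = 120.12 mm
mid-season: 1.11 × 4.86 × 20 = 107.89 mm
late-season: 0.25 × 2.16 × 40 = 21.60 mm
Seasonal total = 291.85 mm

292 mm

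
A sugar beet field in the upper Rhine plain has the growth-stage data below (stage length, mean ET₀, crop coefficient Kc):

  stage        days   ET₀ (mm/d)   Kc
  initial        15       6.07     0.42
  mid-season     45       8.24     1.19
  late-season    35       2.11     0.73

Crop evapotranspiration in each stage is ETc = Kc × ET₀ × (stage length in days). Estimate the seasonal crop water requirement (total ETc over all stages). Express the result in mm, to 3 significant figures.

533 mm

initial: 0.42 × 6.07 × 15 = 38.24 mm
mid-season: 1.19 × 8.24 × 45 = 441.25 mm
late-season: 0.73 × 2.11 × 35 = 53.91 mm
Seasonal total = 533.40 mm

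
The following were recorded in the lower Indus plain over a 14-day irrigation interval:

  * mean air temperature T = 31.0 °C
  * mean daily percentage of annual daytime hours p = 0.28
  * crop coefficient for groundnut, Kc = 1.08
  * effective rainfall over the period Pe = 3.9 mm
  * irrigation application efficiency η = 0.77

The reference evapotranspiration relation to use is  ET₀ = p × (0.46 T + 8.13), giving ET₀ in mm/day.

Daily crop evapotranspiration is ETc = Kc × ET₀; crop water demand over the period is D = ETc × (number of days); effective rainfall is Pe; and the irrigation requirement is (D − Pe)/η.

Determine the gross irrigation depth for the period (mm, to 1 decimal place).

ET₀ = 0.28 × (0.46 × 31.0 + 8.13) = 0.28 × 22.390 = 6.2692 mm/d
ETc = Kc × ET₀ = 1.08 × 6.2692 = 6.7707 mm/d
Crop demand D = ETc × 14 d = 6.7707 × 14 = 94.790 mm
D − Pe = 94.790 − 3.9 = 90.890 mm
Gross irrigation = 90.890 / 0.77 = 118.039 mm

118.0 mm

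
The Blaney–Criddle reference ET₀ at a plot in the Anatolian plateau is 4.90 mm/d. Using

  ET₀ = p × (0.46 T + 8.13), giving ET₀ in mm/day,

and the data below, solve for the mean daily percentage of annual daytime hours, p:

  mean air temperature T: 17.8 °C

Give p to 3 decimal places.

p = ET₀ / (0.46 T + 8.13) = 4.90 / (0.46 × 17.8 + 8.13) = 4.90 / 16.318 = 0.3003

0.300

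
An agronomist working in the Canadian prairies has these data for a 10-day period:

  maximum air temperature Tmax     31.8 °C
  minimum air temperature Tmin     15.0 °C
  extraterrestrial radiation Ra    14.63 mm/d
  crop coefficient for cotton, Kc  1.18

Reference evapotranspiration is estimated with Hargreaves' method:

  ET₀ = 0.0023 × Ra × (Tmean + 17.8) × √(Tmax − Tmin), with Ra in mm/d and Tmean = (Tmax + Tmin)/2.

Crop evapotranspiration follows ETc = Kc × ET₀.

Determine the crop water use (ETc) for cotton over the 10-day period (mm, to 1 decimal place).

67.1 mm

Tmean = (31.8 + 15.0)/2 = 23.40 °C
ET₀ = 0.0023 × 14.63 × (23.40 + 17.8) × √16.8 = 0.0023 × 14.63 × 41.20 × 4.0988 = 5.6823 mm/d
ETc = Kc × ET₀ = 1.18 × 5.6823 = 6.7051 mm/d
Over 10 days: 6.7051 × 10 = 67.051 mm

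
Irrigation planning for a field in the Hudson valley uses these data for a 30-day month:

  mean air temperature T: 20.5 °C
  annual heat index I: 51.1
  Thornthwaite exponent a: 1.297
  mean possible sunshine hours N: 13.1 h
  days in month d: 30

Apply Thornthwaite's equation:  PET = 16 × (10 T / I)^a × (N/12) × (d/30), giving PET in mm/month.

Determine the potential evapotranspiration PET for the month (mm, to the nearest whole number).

106 mm

10T/I = 10 × 20.5 / 51.1 = 4.0117
(10T/I)^a = 4.0117^1.297 = 6.0606
Uncorrected PET = 16 × 6.0606 = 96.970 mm
Correction = (N/12)(d/30) = (13.1/12)(30/30) = 1.0917
PET = 96.970 × 1.0917 = 105.862 mm/month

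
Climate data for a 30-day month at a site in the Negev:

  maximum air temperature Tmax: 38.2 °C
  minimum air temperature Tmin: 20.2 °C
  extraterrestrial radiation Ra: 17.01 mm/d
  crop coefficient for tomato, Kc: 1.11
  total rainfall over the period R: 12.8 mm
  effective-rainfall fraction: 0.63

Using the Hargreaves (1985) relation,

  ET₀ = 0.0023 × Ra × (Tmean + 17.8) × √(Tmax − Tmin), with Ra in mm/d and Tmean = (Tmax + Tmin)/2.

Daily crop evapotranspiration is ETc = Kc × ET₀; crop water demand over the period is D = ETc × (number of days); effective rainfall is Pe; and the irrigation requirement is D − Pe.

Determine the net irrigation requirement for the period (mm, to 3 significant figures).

Tmean = (38.2 + 20.2)/2 = 29.20 °C
ET₀ = 0.0023 × 17.01 × (29.20 + 17.8) × √18.0 = 0.0023 × 17.01 × 47.00 × 4.2426 = 7.8012 mm/d
ETc = Kc × ET₀ = 1.11 × 7.8012 = 8.6593 mm/d
Crop demand D = ETc × 30 d = 8.6593 × 30 = 259.779 mm
Pe = 0.63 × 12.8 = 8.064 mm
D − Pe = 259.779 − 8.064 = 251.715 mm

252 mm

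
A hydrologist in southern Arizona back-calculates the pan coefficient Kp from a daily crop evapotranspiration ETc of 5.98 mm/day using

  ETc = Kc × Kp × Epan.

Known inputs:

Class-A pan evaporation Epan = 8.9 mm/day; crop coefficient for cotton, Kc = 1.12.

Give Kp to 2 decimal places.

0.60

ETc = Kc × Kp × Epan  ⇒  Kp = ETc / (Kc × Epan)
Kp = 5.98 / (1.12 × 8.9) = 5.98 / 9.968 = 0.5999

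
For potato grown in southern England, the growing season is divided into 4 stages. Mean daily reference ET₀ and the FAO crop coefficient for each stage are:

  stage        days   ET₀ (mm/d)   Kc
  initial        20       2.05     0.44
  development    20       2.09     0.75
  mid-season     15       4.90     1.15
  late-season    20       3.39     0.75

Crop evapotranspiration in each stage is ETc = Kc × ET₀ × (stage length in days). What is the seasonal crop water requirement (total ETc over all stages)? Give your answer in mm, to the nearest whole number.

185 mm

initial: 0.44 × 2.05 × 20 = 18.04 mm
development: 0.75 × 2.09 × 20 = 31.35 mm
mid-season: 1.15 × 4.90 × 15 = 84.53 mm
late-season: 0.75 × 3.39 × 20 = 50.85 mm
Seasonal total = 184.77 mm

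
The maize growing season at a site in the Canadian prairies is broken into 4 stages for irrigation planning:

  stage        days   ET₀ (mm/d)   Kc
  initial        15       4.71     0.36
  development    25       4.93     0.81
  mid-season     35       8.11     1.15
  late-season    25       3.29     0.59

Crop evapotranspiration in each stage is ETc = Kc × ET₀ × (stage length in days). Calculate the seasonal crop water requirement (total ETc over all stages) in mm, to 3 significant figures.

500 mm

initial: 0.36 × 4.71 × 15 = 25.43 mm
development: 0.81 × 4.93 × 25 = 99.83 mm
mid-season: 1.15 × 8.11 × 35 = 326.43 mm
late-season: 0.59 × 3.29 × 25 = 48.53 mm
Seasonal total = 500.22 mm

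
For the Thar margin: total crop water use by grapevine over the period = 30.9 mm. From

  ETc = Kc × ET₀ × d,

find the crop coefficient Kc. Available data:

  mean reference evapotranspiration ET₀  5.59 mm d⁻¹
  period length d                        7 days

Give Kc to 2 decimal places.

0.79

ETc = Kc × ET₀ × d  ⇒  Kc = ETc / (ET₀ × d)
Kc = 30.9 / (5.59 × 7) = 30.9 / 39.13 = 0.7897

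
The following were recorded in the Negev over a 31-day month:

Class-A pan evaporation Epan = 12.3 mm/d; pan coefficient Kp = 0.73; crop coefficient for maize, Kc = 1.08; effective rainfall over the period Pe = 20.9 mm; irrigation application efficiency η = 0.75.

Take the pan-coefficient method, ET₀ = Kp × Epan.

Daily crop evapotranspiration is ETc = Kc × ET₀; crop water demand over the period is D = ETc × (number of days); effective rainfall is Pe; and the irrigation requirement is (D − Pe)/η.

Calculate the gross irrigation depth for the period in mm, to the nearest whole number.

ET₀ = 0.73 × 12.3 = 8.9790 mm/d
ETc = Kc × ET₀ = 1.08 × 8.9790 = 9.6973 mm/d
Crop demand D = ETc × 31 d = 9.6973 × 31 = 300.616 mm
D − Pe = 300.616 − 20.9 = 279.716 mm
Gross irrigation = 279.716 / 0.75 = 372.955 mm

373 mm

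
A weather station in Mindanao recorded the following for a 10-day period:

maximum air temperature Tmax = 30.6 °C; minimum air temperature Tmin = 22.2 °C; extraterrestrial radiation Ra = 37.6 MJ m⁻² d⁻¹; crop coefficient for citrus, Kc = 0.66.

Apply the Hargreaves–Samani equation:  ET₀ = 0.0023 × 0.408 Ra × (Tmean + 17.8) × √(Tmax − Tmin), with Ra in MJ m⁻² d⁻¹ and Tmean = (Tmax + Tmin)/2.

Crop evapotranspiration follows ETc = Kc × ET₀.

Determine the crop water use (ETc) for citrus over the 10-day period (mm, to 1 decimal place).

29.8 mm

Tmean = (30.6 + 22.2)/2 = 26.40 °C
0.408 Ra = 0.408 × 37.6 = 15.3408 mm/d equivalent
ET₀ = 0.0023 × 15.3408 × (26.40 + 17.8) × √8.4 = 0.0023 × 15.3408 × 44.20 × 2.8983 = 4.5200 mm/d
ETc = Kc × ET₀ = 0.66 × 4.5200 = 2.9832 mm/d
Over 10 days: 2.9832 × 10 = 29.832 mm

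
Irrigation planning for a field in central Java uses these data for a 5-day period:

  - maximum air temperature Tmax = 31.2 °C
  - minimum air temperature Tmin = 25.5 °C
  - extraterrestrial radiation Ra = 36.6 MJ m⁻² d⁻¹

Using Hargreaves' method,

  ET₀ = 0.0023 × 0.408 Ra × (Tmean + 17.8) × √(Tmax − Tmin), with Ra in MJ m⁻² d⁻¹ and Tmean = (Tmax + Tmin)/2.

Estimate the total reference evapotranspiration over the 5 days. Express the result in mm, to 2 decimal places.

18.92 mm

Tmean = (31.2 + 25.5)/2 = 28.35 °C
0.408 Ra = 0.408 × 36.6 = 14.9328 mm/d equivalent
ET₀ = 0.0023 × 14.9328 × (28.35 + 17.8) × √5.7 = 0.0023 × 14.9328 × 46.15 × 2.3875 = 3.7843 mm/d
Over 5 days: 3.7843 × 5 = 18.922 mm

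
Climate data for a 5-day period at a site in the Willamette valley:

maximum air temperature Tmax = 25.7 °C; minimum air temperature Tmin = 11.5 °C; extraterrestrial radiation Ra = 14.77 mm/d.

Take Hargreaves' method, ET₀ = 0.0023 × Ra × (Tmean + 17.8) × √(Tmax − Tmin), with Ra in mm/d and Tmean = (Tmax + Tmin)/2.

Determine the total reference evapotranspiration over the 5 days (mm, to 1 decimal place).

23.3 mm

Tmean = (25.7 + 11.5)/2 = 18.60 °C
ET₀ = 0.0023 × 14.77 × (18.60 + 17.8) × √14.2 = 0.0023 × 14.77 × 36.40 × 3.7683 = 4.6597 mm/d
Over 5 days: 4.6597 × 5 = 23.299 mm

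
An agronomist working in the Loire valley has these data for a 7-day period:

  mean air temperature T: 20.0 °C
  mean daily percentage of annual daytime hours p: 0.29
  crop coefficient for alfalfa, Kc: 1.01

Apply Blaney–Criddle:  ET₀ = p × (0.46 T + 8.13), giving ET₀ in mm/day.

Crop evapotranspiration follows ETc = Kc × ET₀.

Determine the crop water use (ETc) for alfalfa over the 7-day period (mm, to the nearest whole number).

ET₀ = 0.29 × (0.46 × 20.0 + 8.13) = 0.29 × 17.330 = 5.0257 mm/d
ETc = Kc × ET₀ = 1.01 × 5.0257 = 5.0760 mm/d
Over 7 days: 5.0760 × 7 = 35.532 mm

36 mm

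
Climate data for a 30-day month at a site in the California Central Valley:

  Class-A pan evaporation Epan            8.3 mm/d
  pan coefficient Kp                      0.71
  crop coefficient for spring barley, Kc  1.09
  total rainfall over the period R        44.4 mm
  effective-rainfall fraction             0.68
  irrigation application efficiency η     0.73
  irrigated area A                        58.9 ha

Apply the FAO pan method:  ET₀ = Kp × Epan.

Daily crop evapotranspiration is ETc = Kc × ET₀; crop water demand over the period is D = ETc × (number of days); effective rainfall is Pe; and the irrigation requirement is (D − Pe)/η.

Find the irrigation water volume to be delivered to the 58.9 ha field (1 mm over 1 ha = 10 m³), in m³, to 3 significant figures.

131000 m³

ET₀ = 0.71 × 8.3 = 5.8930 mm/d
ETc = Kc × ET₀ = 1.09 × 5.8930 = 6.4234 mm/d
Crop demand D = ETc × 30 d = 6.4234 × 30 = 192.702 mm
Pe = 0.68 × 44.4 = 30.192 mm
D − Pe = 192.702 − 30.192 = 162.510 mm
Gross irrigation = 162.510 / 0.73 = 222.616 mm
Volume = 222.616 mm × 58.9 ha × 10 = 131120.8 m³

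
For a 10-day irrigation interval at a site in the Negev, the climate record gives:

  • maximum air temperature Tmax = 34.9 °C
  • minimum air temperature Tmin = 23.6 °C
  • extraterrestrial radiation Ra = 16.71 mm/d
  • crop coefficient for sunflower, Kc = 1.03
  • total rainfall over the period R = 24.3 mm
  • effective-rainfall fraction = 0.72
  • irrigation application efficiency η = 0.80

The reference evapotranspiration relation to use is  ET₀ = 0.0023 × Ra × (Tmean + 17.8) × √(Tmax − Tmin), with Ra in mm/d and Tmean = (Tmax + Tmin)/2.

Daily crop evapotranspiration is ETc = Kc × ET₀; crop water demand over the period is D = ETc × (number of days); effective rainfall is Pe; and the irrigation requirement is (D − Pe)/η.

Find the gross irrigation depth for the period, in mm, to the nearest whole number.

Tmean = (34.9 + 23.6)/2 = 29.25 °C
ET₀ = 0.0023 × 16.71 × (29.25 + 17.8) × √11.3 = 0.0023 × 16.71 × 47.05 × 3.3615 = 6.0785 mm/d
ETc = Kc × ET₀ = 1.03 × 6.0785 = 6.2609 mm/d
Crop demand D = ETc × 10 d = 6.2609 × 10 = 62.609 mm
Pe = 0.72 × 24.3 = 17.496 mm
D − Pe = 62.609 − 17.496 = 45.113 mm
Gross irrigation = 45.113 / 0.80 = 56.391 mm

56 mm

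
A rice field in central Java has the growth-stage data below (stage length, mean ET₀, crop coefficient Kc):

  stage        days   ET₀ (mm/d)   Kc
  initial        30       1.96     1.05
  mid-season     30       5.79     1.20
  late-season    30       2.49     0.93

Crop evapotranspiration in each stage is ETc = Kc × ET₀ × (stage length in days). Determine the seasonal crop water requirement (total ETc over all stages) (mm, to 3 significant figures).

initial: 1.05 × 1.96 × 30 = 61.74 mm
mid-season: 1.20 × 5.79 × 30 = 208.44 mm
late-season: 0.93 × 2.49 × 30 = 69.47 mm
Seasonal total = 339.65 mm

340 mm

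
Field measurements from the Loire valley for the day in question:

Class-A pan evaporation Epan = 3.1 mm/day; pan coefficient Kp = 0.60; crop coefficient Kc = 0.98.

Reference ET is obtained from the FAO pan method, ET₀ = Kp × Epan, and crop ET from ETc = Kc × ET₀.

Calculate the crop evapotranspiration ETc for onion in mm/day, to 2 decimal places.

ET₀ = 0.60 × 3.1 = 1.8600 mm/d
ETc = Kc × ET₀ = 0.98 × 1.8600 = 1.8228 mm/d

1.82 mm/day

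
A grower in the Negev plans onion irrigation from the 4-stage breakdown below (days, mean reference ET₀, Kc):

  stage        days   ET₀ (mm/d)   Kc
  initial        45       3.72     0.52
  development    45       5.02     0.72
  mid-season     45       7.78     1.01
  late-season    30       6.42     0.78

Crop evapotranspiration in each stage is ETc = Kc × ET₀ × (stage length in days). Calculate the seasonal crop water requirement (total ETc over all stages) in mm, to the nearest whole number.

754 mm

initial: 0.52 × 3.72 × 45 = 87.05 mm
development: 0.72 × 5.02 × 45 = 162.65 mm
mid-season: 1.01 × 7.78 × 45 = 353.60 mm
late-season: 0.78 × 6.42 × 30 = 150.23 mm
Seasonal total = 753.53 mm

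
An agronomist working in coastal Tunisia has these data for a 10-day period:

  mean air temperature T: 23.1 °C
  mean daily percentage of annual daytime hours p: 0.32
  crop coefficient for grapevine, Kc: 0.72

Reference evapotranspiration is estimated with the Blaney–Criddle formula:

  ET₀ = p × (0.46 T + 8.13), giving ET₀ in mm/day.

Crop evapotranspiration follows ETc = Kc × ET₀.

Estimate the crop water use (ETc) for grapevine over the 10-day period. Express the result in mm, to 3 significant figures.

43.2 mm

ET₀ = 0.32 × (0.46 × 23.1 + 8.13) = 0.32 × 18.756 = 6.0019 mm/d
ETc = Kc × ET₀ = 0.72 × 6.0019 = 4.3214 mm/d
Over 10 days: 4.3214 × 10 = 43.214 mm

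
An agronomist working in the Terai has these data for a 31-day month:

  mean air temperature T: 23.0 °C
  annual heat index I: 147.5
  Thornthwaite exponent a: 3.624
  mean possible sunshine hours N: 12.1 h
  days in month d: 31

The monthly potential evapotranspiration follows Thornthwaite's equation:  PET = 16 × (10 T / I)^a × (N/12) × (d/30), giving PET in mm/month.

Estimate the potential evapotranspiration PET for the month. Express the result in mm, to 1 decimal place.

83.4 mm

10T/I = 10 × 23.0 / 147.5 = 1.5593
(10T/I)^a = 1.5593^3.624 = 5.0024
Uncorrected PET = 16 × 5.0024 = 80.038 mm
Correction = (N/12)(d/30) = (12.1/12)(31/30) = 1.0419
PET = 80.038 × 1.0419 = 83.392 mm/month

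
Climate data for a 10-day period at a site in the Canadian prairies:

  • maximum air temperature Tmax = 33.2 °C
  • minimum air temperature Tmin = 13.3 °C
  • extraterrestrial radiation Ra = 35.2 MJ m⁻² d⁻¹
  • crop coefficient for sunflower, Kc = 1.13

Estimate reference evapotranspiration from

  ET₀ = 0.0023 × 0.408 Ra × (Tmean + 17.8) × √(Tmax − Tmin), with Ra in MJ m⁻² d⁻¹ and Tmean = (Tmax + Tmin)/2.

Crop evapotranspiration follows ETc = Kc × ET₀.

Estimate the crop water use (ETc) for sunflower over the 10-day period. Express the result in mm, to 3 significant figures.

68.4 mm

Tmean = (33.2 + 13.3)/2 = 23.25 °C
0.408 Ra = 0.408 × 35.2 = 14.3616 mm/d equivalent
ET₀ = 0.0023 × 14.3616 × (23.25 + 17.8) × √19.9 = 0.0023 × 14.3616 × 41.05 × 4.4609 = 6.0488 mm/d
ETc = Kc × ET₀ = 1.13 × 6.0488 = 6.8351 mm/d
Over 10 days: 6.8351 × 10 = 68.351 mm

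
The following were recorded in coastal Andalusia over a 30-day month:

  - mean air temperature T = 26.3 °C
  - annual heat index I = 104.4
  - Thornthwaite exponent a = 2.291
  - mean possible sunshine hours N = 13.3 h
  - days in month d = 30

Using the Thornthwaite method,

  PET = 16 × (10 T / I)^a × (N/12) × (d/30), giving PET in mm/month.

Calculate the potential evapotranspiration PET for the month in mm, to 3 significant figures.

147 mm

10T/I = 10 × 26.3 / 104.4 = 2.5192
(10T/I)^a = 2.5192^2.291 = 8.3041
Uncorrected PET = 16 × 8.3041 = 132.866 mm
Correction = (N/12)(d/30) = (13.3/12)(30/30) = 1.1083
PET = 132.866 × 1.1083 = 147.255 mm/month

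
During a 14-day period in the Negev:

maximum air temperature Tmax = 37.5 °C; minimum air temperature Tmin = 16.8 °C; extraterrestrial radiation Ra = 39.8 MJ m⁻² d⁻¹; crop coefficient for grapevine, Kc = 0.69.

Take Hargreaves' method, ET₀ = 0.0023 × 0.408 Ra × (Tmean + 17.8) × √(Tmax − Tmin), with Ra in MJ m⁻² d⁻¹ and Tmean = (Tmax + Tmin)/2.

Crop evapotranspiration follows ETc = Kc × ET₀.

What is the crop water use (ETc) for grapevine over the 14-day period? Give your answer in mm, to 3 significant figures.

Tmean = (37.5 + 16.8)/2 = 27.15 °C
0.408 Ra = 0.408 × 39.8 = 16.2384 mm/d equivalent
ET₀ = 0.0023 × 16.2384 × (27.15 + 17.8) × √20.7 = 0.0023 × 16.2384 × 44.95 × 4.5497 = 7.6381 mm/d
ETc = Kc × ET₀ = 0.69 × 7.6381 = 5.2703 mm/d
Over 14 days: 5.2703 × 14 = 73.784 mm

73.8 mm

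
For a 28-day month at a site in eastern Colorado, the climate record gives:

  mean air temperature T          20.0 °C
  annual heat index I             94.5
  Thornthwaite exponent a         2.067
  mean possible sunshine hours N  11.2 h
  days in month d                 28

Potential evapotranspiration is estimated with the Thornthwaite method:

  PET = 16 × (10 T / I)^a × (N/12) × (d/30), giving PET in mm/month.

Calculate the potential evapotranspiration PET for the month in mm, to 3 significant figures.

10T/I = 10 × 20.0 / 94.5 = 2.1164
(10T/I)^a = 2.1164^2.067 = 4.7099
Uncorrected PET = 16 × 4.7099 = 75.358 mm
Correction = (N/12)(d/30) = (11.2/12)(28/30) = 0.8711
PET = 75.358 × 0.8711 = 65.644 mm/month

65.6 mm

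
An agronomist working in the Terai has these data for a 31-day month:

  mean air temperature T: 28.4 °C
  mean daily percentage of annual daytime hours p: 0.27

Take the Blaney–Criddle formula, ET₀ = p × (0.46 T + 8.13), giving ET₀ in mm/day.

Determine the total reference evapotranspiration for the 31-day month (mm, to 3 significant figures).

ET₀ = 0.27 × (0.46 × 28.4 + 8.13) = 0.27 × 21.194 = 5.7224 mm/d
Monthly total = 5.7224 × 31 = 177.394 mm

177 mm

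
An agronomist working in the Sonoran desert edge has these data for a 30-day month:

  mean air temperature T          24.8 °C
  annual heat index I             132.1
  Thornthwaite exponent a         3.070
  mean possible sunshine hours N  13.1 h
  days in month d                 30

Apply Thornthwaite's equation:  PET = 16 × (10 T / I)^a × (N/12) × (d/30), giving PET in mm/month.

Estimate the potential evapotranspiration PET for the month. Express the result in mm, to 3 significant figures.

121 mm

10T/I = 10 × 24.8 / 132.1 = 1.8774
(10T/I)^a = 1.8774^3.070 = 6.9154
Uncorrected PET = 16 × 6.9154 = 110.646 mm
Correction = (N/12)(d/30) = (13.1/12)(30/30) = 1.0917
PET = 110.646 × 1.0917 = 120.792 mm/month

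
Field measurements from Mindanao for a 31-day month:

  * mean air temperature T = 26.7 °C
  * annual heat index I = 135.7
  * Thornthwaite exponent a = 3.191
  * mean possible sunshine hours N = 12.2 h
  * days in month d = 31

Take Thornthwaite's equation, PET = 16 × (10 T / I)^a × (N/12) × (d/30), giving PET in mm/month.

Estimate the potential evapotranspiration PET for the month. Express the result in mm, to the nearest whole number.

10T/I = 10 × 26.7 / 135.7 = 1.9676
(10T/I)^a = 1.9676^3.191 = 8.6687
Uncorrected PET = 16 × 8.6687 = 138.699 mm
Correction = (N/12)(d/30) = (12.2/12)(31/30) = 1.0506
PET = 138.699 × 1.0506 = 145.717 mm/month

146 mm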